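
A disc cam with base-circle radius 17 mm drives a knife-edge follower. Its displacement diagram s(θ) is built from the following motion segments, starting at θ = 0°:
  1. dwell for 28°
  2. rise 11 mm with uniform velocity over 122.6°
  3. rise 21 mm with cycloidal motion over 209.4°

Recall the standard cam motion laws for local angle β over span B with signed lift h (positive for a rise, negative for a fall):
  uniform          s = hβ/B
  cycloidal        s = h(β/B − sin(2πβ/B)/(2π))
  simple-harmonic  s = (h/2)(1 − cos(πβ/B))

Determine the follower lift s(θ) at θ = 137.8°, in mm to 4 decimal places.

seg 1 [0°–28°] dwell: s stays 0.0000
seg 2 [28°–150.6°] uniform, h=11: θ=137.8° here. β=109.8, B=122.6. 11·109.8/122.6 = 9.8515 → s = 9.8515

9.8515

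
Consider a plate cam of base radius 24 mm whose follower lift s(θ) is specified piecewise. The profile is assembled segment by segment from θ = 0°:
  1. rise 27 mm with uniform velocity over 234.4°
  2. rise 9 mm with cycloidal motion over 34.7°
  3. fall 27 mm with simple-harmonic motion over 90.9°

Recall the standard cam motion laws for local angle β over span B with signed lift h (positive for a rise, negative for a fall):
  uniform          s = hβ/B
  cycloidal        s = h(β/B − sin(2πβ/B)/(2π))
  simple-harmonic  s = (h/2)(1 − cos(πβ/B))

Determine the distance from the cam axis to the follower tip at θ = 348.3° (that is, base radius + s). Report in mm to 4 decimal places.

seg 1 [0°–234.4°] uniform, h=27: full span → s += 27 → s = 27.0000
seg 2 [234.4°–269.1°] cycloidal, h=9: full span → s += 9 → s = 36.0000
seg 3 [269.1°–360°] simple-harmonic, h=-27: θ=348.3° here. β=79.2, B=90.9. -27/2·(1 − cos(π·0.8713)) = -25.9113 → s = 10.0887
radial distance = base radius + s = 24 + 10.0887 = 34.0887

34.0887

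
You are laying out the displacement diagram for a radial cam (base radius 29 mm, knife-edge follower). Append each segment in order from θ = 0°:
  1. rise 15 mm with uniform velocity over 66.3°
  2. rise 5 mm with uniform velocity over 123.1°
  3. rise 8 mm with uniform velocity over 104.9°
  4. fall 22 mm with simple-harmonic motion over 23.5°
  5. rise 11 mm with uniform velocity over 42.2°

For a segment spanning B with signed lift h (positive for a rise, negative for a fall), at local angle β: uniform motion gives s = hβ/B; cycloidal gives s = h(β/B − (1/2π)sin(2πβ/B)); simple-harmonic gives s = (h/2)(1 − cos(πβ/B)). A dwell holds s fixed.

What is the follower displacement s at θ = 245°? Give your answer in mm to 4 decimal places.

seg 1 [0°–66.3°] uniform, h=15: full span → s += 15 → s = 15.0000
seg 2 [66.3°–189.4°] uniform, h=5: full span → s += 5 → s = 20.0000
seg 3 [189.4°–294.3°] uniform, h=8: θ=245° here. β=55.6, B=104.9. 8·55.6/104.9 = 4.2402 → s = 24.2402

24.2402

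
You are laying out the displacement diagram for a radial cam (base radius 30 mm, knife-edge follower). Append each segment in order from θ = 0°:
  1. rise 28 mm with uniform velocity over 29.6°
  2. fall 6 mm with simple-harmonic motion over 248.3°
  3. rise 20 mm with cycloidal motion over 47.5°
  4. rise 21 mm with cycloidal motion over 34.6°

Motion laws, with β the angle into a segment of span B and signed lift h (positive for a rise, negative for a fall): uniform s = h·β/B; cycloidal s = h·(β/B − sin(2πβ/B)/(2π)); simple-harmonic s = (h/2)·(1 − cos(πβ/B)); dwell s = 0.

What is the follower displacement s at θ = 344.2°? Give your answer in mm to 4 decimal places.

seg 1 [0°–29.6°] uniform, h=28: full span → s += 28 → s = 28.0000
seg 2 [29.6°–277.9°] simple-harmonic, h=-6: full span → s += -6 → s = 22.0000
seg 3 [277.9°–325.4°] cycloidal, h=20: full span → s += 20 → s = 42.0000
seg 4 [325.4°–360°] cycloidal, h=21: θ=344.2° here. β=18.8, B=34.6. 21·(0.5434 − sin(2π·0.5434)/(2π)) = 12.3096 → s = 54.3096

54.3096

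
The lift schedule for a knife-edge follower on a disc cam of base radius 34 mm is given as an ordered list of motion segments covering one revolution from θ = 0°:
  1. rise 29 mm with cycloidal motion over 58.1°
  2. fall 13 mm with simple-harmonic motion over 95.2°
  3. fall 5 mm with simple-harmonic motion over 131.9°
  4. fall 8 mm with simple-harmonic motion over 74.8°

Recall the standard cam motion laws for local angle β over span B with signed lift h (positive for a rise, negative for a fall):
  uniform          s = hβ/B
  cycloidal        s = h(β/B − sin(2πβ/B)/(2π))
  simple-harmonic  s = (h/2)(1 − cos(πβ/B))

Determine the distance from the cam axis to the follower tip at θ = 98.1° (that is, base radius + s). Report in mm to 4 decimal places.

seg 1 [0°–58.1°] cycloidal, h=29: full span → s += 29 → s = 29.0000
seg 2 [58.1°–153.3°] simple-harmonic, h=-13: θ=98.1° here. β=40, B=95.2. -13/2·(1 − cos(π·0.4202)) = -4.8868 → s = 24.1132
radial distance = base radius + s = 34 + 24.1132 = 58.1132

58.1132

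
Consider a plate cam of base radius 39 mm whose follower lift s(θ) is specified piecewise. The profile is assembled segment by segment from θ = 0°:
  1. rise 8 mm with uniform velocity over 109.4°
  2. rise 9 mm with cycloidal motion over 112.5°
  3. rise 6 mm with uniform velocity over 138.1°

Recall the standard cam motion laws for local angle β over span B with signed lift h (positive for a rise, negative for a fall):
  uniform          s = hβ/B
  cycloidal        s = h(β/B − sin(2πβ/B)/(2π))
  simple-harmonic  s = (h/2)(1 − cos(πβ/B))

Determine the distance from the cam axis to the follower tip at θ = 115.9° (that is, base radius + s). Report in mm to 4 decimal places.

seg 1 [0°–109.4°] uniform, h=8: full span → s += 8 → s = 8.0000
seg 2 [109.4°–221.9°] cycloidal, h=9: θ=115.9° here. β=6.5, B=112.5. 9·(0.0578 − sin(2π·0.0578)/(2π)) = 0.0113 → s = 8.0113
radial distance = base radius + s = 39 + 8.0113 = 47.0113

47.0113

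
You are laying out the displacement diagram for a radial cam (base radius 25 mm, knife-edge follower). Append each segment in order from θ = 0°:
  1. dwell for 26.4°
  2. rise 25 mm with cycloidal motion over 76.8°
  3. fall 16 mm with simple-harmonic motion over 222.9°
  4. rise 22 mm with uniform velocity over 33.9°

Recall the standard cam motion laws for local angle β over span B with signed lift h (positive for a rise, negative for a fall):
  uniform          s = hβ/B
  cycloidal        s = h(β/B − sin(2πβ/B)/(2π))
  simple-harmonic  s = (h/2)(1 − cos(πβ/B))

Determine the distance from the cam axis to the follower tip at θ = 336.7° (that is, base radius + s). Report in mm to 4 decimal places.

seg 1 [0°–26.4°] dwell: s stays 0.0000
seg 2 [26.4°–103.2°] cycloidal, h=25: full span → s += 25 → s = 25.0000
seg 3 [103.2°–326.1°] simple-harmonic, h=-16: full span → s += -16 → s = 9.0000
seg 4 [326.1°–360°] uniform, h=22: θ=336.7° here. β=10.6, B=33.9. 22·10.6/33.9 = 6.8791 → s = 15.8791
radial distance = base radius + s = 25 + 15.8791 = 40.8791

40.8791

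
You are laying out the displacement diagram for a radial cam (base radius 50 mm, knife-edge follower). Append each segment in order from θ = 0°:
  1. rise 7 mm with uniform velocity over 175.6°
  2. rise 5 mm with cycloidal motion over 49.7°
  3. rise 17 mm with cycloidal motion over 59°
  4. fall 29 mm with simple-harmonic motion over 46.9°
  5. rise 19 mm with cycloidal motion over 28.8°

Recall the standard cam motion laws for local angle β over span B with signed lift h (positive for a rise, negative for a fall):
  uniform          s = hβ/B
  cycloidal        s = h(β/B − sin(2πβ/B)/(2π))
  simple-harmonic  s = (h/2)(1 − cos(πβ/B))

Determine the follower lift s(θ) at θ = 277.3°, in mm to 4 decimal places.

seg 1 [0°–175.6°] uniform, h=7: full span → s += 7 → s = 7.0000
seg 2 [175.6°–225.3°] cycloidal, h=5: full span → s += 5 → s = 12.0000
seg 3 [225.3°–284.3°] cycloidal, h=17: θ=277.3° here. β=52, B=59. 17·(0.8814 − sin(2π·0.8814)/(2π)) = 16.8183 → s = 28.8183

28.8183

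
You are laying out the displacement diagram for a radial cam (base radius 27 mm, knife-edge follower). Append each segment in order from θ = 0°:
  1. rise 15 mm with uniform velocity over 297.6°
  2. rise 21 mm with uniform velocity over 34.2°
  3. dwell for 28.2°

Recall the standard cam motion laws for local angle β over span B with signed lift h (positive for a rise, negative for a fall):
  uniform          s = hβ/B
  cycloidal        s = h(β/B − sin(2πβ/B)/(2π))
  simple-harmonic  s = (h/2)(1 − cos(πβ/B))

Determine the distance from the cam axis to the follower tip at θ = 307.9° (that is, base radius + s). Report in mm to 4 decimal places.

seg 1 [0°–297.6°] uniform, h=15: full span → s += 15 → s = 15.0000
seg 2 [297.6°–331.8°] uniform, h=21: θ=307.9° here. β=10.3, B=34.2. 21·10.3/34.2 = 6.3246 → s = 21.3246
radial distance = base radius + s = 27 + 21.3246 = 48.3246

48.3246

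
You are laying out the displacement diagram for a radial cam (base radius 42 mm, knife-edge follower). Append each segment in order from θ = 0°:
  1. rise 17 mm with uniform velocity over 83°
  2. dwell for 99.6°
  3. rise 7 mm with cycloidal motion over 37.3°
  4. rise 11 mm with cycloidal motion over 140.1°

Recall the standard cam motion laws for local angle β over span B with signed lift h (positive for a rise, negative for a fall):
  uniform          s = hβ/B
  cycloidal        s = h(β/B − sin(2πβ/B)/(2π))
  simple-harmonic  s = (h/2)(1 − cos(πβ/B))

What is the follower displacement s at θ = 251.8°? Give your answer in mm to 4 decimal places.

seg 1 [0°–83°] uniform, h=17: full span → s += 17 → s = 17.0000
seg 2 [83°–182.6°] dwell: s stays 17.0000
seg 3 [182.6°–219.9°] cycloidal, h=7: full span → s += 7 → s = 24.0000
seg 4 [219.9°–360°] cycloidal, h=11: θ=251.8° here. β=31.9, B=140.1. 11·(0.2277 − sin(2π·0.2277)/(2π)) = 0.7711 → s = 24.7711

24.7711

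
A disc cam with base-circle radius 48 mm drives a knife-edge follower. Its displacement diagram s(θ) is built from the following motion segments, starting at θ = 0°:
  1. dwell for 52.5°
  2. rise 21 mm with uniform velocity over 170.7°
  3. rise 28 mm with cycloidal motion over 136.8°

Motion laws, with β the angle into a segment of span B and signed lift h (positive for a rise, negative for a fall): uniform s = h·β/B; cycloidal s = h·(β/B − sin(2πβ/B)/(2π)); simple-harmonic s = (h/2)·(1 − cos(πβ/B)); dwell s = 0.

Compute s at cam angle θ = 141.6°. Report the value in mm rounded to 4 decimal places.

seg 1 [0°–52.5°] dwell: s stays 0.0000
seg 2 [52.5°–223.2°] uniform, h=21: θ=141.6° here. β=89.1, B=170.7. 21·89.1/170.7 = 10.9613 → s = 10.9613

10.9613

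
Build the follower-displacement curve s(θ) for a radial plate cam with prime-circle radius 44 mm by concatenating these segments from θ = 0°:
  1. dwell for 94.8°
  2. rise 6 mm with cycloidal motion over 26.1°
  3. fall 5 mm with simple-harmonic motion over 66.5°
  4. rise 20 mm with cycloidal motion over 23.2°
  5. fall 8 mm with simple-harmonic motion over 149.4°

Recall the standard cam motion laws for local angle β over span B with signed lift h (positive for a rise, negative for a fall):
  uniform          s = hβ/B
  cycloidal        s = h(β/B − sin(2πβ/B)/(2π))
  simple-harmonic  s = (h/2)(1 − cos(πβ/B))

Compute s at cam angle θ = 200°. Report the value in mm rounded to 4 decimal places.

seg 1 [0°–94.8°] dwell: s stays 0.0000
seg 2 [94.8°–120.9°] cycloidal, h=6: full span → s += 6 → s = 6.0000
seg 3 [120.9°–187.4°] simple-harmonic, h=-5: full span → s += -5 → s = 1.0000
seg 4 [187.4°–210.6°] cycloidal, h=20: θ=200° here. β=12.6, B=23.2. 20·(0.5431 − sin(2π·0.5431)/(2π)) = 11.7136 → s = 12.7136

12.7136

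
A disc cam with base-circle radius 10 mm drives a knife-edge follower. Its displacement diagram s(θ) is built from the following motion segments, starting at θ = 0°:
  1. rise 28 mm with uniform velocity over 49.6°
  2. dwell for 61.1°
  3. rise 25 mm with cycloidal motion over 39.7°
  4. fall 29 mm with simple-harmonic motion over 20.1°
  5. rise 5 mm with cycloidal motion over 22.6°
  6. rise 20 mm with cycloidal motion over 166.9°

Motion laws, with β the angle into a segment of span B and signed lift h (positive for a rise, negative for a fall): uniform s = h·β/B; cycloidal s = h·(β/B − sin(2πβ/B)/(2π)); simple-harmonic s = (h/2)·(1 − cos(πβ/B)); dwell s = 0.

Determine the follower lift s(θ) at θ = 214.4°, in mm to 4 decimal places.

seg 1 [0°–49.6°] uniform, h=28: full span → s += 28 → s = 28.0000
seg 2 [49.6°–110.7°] dwell: s stays 28.0000
seg 3 [110.7°–150.4°] cycloidal, h=25: full span → s += 25 → s = 53.0000
seg 4 [150.4°–170.5°] simple-harmonic, h=-29: full span → s += -29 → s = 24.0000
seg 5 [170.5°–193.1°] cycloidal, h=5: full span → s += 5 → s = 29.0000
seg 6 [193.1°–360°] cycloidal, h=20: θ=214.4° here. β=21.3, B=166.9. 20·(0.1276 − sin(2π·0.1276)/(2π)) = 0.2649 → s = 29.2649

29.2649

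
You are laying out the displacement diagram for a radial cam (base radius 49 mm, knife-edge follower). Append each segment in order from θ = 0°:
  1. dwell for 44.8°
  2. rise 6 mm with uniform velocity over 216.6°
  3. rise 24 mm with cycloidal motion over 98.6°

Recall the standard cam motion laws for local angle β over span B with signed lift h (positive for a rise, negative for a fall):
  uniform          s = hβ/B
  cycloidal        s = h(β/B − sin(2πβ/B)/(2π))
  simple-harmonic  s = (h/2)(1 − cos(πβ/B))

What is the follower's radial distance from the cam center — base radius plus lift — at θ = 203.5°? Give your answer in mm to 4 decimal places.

seg 1 [0°–44.8°] dwell: s stays 0.0000
seg 2 [44.8°–261.4°] uniform, h=6: θ=203.5° here. β=158.7, B=216.6. 6·158.7/216.6 = 4.3961 → s = 4.3961
radial distance = base radius + s = 49 + 4.3961 = 53.3961

53.3961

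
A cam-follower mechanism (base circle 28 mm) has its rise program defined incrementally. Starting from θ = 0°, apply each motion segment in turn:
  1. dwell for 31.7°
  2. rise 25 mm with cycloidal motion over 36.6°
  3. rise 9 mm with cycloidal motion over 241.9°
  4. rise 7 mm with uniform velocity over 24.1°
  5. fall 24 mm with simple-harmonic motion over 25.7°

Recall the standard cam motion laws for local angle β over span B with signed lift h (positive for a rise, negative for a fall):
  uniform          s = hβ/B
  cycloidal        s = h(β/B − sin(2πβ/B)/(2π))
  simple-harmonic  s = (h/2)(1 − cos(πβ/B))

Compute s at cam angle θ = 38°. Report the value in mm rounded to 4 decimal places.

seg 1 [0°–31.7°] dwell: s stays 0.0000
seg 2 [31.7°–68.3°] cycloidal, h=25: θ=38° here. β=6.3, B=36.6. 25·(0.1721 − sin(2π·0.1721)/(2π)) = 0.7912 → s = 0.7912

0.7912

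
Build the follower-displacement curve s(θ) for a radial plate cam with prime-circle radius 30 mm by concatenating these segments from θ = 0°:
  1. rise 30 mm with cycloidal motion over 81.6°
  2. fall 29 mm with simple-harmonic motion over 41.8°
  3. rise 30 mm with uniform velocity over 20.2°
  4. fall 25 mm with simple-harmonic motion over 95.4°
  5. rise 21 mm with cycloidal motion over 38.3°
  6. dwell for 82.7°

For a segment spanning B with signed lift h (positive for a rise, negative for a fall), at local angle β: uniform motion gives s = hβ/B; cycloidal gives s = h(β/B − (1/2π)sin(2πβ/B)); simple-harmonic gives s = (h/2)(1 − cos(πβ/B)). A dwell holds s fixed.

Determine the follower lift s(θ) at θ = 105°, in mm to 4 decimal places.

seg 1 [0°–81.6°] cycloidal, h=30: full span → s += 30 → s = 30.0000
seg 2 [81.6°–123.4°] simple-harmonic, h=-29: θ=105° here. β=23.4, B=41.8. -29/2·(1 − cos(π·0.5598)) = -17.2085 → s = 12.7915

12.7915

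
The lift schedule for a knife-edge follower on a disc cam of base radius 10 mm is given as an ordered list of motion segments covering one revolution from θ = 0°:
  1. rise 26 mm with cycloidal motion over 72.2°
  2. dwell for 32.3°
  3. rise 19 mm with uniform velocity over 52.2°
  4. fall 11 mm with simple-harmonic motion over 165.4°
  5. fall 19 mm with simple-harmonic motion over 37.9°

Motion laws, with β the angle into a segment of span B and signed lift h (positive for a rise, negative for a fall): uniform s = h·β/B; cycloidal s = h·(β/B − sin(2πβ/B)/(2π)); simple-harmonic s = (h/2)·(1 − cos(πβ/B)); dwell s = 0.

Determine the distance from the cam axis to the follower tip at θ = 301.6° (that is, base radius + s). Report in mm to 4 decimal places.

seg 1 [0°–72.2°] cycloidal, h=26: full span → s += 26 → s = 26.0000
seg 2 [72.2°–104.5°] dwell: s stays 26.0000
seg 3 [104.5°–156.7°] uniform, h=19: full span → s += 19 → s = 45.0000
seg 4 [156.7°–322.1°] simple-harmonic, h=-11: θ=301.6° here. β=144.9, B=165.4. -11/2·(1 − cos(π·0.8761)) = -10.5883 → s = 34.4117
radial distance = base radius + s = 10 + 34.4117 = 44.4117

44.4117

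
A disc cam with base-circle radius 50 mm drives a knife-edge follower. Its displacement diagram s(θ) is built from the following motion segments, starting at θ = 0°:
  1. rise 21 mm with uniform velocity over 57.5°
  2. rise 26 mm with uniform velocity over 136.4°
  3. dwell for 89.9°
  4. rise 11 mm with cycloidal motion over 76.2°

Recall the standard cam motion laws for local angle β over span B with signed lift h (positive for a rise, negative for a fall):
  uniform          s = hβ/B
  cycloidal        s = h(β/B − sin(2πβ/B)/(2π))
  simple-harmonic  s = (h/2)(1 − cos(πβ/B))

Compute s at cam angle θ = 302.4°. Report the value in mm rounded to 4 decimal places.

seg 1 [0°–57.5°] uniform, h=21: full span → s += 21 → s = 21.0000
seg 2 [57.5°–193.9°] uniform, h=26: full span → s += 26 → s = 47.0000
seg 3 [193.9°–283.8°] dwell: s stays 47.0000
seg 4 [283.8°–360°] cycloidal, h=11: θ=302.4° here. β=18.6, B=76.2. 11·(0.2441 − sin(2π·0.2441)/(2π)) = 0.9355 → s = 47.9355

47.9355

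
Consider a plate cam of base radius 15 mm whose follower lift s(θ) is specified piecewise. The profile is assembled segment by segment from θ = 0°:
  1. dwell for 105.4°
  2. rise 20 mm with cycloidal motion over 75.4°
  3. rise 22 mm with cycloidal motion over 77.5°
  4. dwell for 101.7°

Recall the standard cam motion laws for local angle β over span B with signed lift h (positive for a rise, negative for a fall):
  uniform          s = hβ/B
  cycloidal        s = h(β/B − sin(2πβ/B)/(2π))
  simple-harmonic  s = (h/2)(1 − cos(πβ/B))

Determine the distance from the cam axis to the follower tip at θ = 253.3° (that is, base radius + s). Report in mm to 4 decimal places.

seg 1 [0°–105.4°] dwell: s stays 0.0000
seg 2 [105.4°–180.8°] cycloidal, h=20: full span → s += 20 → s = 20.0000
seg 3 [180.8°–258.3°] cycloidal, h=22: θ=253.3° here. β=72.5, B=77.5. 22·(0.9355 − sin(2π·0.9355)/(2π)) = 21.9614 → s = 41.9614
radial distance = base radius + s = 15 + 41.9614 = 56.9614

56.9614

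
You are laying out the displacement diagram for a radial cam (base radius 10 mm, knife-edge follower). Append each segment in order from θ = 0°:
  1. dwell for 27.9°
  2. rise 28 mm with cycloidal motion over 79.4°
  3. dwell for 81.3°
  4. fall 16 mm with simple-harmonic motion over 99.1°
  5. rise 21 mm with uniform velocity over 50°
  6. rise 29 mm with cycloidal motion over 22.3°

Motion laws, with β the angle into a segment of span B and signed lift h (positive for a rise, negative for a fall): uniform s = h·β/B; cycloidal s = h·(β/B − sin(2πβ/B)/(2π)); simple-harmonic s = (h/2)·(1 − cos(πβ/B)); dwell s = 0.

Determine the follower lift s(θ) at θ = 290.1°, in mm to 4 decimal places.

seg 1 [0°–27.9°] dwell: s stays 0.0000
seg 2 [27.9°–107.3°] cycloidal, h=28: full span → s += 28 → s = 28.0000
seg 3 [107.3°–188.6°] dwell: s stays 28.0000
seg 4 [188.6°–287.7°] simple-harmonic, h=-16: full span → s += -16 → s = 12.0000
seg 5 [287.7°–337.7°] uniform, h=21: θ=290.1° here. β=2.4, B=50. 21·2.4/50 = 1.0080 → s = 13.0080

13.0080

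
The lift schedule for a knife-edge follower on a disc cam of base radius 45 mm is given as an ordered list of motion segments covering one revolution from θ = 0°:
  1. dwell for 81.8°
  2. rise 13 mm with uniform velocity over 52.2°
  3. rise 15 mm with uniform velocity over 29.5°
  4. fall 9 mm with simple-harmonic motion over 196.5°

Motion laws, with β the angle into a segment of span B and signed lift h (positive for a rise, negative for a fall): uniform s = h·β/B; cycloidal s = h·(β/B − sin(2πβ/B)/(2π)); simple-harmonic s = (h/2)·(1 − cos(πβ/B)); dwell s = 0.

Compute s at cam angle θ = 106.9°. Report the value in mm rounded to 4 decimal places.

seg 1 [0°–81.8°] dwell: s stays 0.0000
seg 2 [81.8°–134°] uniform, h=13: θ=106.9° here. β=25.1, B=52.2. 13·25.1/52.2 = 6.2510 → s = 6.2510

6.2510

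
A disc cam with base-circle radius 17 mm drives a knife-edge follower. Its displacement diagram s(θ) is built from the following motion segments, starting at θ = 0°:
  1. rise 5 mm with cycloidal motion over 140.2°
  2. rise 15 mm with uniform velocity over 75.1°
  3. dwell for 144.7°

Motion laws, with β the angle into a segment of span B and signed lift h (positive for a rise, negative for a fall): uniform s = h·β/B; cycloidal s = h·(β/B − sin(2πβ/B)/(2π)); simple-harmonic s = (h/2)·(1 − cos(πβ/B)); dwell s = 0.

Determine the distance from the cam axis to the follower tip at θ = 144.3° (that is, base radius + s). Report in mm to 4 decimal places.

seg 1 [0°–140.2°] cycloidal, h=5: full span → s += 5 → s = 5.0000
seg 2 [140.2°–215.3°] uniform, h=15: θ=144.3° here. β=4.1, B=75.1. 15·4.1/75.1 = 0.8189 → s = 5.8189
radial distance = base radius + s = 17 + 5.8189 = 22.8189

22.8189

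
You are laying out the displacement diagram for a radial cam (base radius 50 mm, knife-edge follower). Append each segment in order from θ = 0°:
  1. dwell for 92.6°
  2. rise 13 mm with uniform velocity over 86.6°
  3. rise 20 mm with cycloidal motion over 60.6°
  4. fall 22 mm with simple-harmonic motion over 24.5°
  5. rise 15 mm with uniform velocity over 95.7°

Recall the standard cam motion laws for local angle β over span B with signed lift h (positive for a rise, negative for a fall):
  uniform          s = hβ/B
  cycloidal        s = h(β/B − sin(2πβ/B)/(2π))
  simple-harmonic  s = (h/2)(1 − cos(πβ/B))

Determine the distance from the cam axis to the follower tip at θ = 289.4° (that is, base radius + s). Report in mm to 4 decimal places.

seg 1 [0°–92.6°] dwell: s stays 0.0000
seg 2 [92.6°–179.2°] uniform, h=13: full span → s += 13 → s = 13.0000
seg 3 [179.2°–239.8°] cycloidal, h=20: full span → s += 20 → s = 33.0000
seg 4 [239.8°–264.3°] simple-harmonic, h=-22: full span → s += -22 → s = 11.0000
seg 5 [264.3°–360°] uniform, h=15: θ=289.4° here. β=25.1, B=95.7. 15·25.1/95.7 = 3.9342 → s = 14.9342
radial distance = base radius + s = 50 + 14.9342 = 64.9342

64.9342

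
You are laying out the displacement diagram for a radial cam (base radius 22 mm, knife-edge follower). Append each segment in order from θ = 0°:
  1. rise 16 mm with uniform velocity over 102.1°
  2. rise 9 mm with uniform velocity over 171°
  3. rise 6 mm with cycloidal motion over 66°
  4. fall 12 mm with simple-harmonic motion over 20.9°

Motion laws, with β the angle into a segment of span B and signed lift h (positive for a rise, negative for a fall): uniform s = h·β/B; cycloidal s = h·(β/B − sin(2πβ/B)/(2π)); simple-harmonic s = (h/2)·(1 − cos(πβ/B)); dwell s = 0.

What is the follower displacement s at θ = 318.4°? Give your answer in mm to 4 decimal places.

seg 1 [0°–102.1°] uniform, h=16: full span → s += 16 → s = 16.0000
seg 2 [102.1°–273.1°] uniform, h=9: full span → s += 9 → s = 25.0000
seg 3 [273.1°–339.1°] cycloidal, h=6: θ=318.4° here. β=45.3, B=66. 6·(0.6864 − sin(2π·0.6864)/(2π)) = 4.9978 → s = 29.9978

29.9978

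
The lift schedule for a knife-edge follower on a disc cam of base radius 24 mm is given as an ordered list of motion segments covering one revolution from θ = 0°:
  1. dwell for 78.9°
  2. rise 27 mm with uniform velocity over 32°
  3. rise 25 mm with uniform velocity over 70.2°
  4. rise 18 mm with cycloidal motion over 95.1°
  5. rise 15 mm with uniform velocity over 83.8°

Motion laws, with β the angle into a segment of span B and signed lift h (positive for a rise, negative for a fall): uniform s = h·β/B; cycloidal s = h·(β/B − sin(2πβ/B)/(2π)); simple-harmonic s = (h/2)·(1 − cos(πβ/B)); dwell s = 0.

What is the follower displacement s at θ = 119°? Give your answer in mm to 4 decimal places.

seg 1 [0°–78.9°] dwell: s stays 0.0000
seg 2 [78.9°–110.9°] uniform, h=27: full span → s += 27 → s = 27.0000
seg 3 [110.9°–181.1°] uniform, h=25: θ=119° here. β=8.1, B=70.2. 25·8.1/70.2 = 2.8846 → s = 29.8846

29.8846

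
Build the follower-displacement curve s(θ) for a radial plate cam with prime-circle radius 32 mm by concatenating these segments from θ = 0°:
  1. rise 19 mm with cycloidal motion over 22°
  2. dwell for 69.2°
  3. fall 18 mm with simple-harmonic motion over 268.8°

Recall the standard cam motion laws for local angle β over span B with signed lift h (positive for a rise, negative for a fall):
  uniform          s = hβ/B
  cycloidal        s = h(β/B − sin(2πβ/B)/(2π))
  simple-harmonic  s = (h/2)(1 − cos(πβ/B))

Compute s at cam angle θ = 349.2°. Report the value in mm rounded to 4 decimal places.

seg 1 [0°–22°] cycloidal, h=19: full span → s += 19 → s = 19.0000
seg 2 [22°–91.2°] dwell: s stays 19.0000
seg 3 [91.2°–360°] simple-harmonic, h=-18: θ=349.2° here. β=258, B=268.8. -18/2·(1 − cos(π·0.9598)) = -17.9284 → s = 1.0716

1.0716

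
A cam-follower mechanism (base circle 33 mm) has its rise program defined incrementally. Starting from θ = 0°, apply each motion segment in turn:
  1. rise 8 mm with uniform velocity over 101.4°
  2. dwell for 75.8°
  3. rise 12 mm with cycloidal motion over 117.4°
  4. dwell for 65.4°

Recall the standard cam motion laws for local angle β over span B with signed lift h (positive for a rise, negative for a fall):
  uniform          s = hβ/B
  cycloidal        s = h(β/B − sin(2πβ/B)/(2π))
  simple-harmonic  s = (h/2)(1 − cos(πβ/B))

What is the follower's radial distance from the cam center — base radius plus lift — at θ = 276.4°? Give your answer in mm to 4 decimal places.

seg 1 [0°–101.4°] uniform, h=8: full span → s += 8 → s = 8.0000
seg 2 [101.4°–177.2°] dwell: s stays 8.0000
seg 3 [177.2°–294.6°] cycloidal, h=12: θ=276.4° here. β=99.2, B=117.4. 12·(0.8450 − sin(2π·0.8450)/(2π)) = 11.7195 → s = 19.7195
radial distance = base radius + s = 33 + 19.7195 = 52.7195

52.7195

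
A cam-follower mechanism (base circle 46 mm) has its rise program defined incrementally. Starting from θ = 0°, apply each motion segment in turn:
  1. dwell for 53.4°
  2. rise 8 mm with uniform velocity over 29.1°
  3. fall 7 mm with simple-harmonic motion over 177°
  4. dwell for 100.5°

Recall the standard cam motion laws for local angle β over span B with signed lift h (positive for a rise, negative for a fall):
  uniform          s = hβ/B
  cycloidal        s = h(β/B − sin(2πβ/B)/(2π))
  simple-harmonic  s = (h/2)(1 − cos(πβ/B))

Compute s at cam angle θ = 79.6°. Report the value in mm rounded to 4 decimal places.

seg 1 [0°–53.4°] dwell: s stays 0.0000
seg 2 [53.4°–82.5°] uniform, h=8: θ=79.6° here. β=26.2, B=29.1. 8·26.2/29.1 = 7.2027 → s = 7.2027

7.2027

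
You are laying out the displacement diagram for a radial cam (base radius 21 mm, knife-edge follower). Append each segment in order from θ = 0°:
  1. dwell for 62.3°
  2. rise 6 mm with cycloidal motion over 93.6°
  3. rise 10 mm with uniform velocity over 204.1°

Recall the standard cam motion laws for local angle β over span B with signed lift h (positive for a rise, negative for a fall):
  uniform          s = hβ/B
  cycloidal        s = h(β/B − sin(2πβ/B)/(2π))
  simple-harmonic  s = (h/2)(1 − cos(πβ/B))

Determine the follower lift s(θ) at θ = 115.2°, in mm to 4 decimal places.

seg 1 [0°–62.3°] dwell: s stays 0.0000
seg 2 [62.3°–155.9°] cycloidal, h=6: θ=115.2° here. β=52.9, B=93.6. 6·(0.5652 − sin(2π·0.5652)/(2π)) = 3.7712 → s = 3.7712

3.7712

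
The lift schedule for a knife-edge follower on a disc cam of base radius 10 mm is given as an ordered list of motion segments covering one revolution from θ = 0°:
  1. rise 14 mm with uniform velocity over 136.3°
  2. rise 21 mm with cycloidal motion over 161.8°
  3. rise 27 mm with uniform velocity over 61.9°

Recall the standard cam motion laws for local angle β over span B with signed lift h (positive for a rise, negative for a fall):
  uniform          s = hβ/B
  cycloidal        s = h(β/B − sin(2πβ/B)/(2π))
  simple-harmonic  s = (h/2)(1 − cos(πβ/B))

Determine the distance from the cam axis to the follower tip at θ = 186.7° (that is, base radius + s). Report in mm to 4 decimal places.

seg 1 [0°–136.3°] uniform, h=14: full span → s += 14 → s = 14.0000
seg 2 [136.3°–298.1°] cycloidal, h=21: θ=186.7° here. β=50.4, B=161.8. 21·(0.3115 − sin(2π·0.3115)/(2π)) = 3.4456 → s = 17.4456
radial distance = base radius + s = 10 + 17.4456 = 27.4456

27.4456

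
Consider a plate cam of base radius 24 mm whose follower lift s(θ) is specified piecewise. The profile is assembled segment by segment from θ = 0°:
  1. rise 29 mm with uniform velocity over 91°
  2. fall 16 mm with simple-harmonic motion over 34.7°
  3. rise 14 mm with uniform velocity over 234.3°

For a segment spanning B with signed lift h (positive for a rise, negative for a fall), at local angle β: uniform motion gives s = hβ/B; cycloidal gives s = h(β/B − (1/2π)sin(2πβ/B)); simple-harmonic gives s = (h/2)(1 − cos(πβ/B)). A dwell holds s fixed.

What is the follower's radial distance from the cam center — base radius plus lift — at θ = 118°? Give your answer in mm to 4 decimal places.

seg 1 [0°–91°] uniform, h=29: full span → s += 29 → s = 29.0000
seg 2 [91°–125.7°] simple-harmonic, h=-16: θ=118° here. β=27, B=34.7. -16/2·(1 − cos(π·0.7781)) = -14.1335 → s = 14.8665
radial distance = base radius + s = 24 + 14.8665 = 38.8665

38.8665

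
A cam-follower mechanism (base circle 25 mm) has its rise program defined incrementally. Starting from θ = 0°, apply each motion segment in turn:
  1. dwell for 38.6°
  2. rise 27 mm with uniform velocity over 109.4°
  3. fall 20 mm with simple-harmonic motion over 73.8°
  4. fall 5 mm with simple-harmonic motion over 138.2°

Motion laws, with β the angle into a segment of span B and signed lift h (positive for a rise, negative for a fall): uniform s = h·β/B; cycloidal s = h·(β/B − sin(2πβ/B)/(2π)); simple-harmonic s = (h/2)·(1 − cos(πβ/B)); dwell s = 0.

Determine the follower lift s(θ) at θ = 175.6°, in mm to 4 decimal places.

seg 1 [0°–38.6°] dwell: s stays 0.0000
seg 2 [38.6°–148°] uniform, h=27: full span → s += 27 → s = 27.0000
seg 3 [148°–221.8°] simple-harmonic, h=-20: θ=175.6° here. β=27.6, B=73.8. -20/2·(1 − cos(π·0.3740)) = -6.1437 → s = 20.8563

20.8563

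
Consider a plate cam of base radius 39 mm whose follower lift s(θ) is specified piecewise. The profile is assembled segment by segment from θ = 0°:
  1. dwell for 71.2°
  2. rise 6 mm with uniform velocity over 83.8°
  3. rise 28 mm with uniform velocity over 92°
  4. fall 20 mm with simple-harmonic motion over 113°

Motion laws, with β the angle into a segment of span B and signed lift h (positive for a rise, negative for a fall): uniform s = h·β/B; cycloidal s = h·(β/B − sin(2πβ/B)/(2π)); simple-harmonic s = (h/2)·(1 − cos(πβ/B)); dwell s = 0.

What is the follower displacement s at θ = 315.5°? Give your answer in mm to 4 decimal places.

seg 1 [0°–71.2°] dwell: s stays 0.0000
seg 2 [71.2°–155°] uniform, h=6: full span → s += 6 → s = 6.0000
seg 3 [155°–247°] uniform, h=28: full span → s += 28 → s = 34.0000
seg 4 [247°–360°] simple-harmonic, h=-20: θ=315.5° here. β=68.5, B=113. -20/2·(1 − cos(π·0.6062)) = -13.2747 → s = 20.7253

20.7253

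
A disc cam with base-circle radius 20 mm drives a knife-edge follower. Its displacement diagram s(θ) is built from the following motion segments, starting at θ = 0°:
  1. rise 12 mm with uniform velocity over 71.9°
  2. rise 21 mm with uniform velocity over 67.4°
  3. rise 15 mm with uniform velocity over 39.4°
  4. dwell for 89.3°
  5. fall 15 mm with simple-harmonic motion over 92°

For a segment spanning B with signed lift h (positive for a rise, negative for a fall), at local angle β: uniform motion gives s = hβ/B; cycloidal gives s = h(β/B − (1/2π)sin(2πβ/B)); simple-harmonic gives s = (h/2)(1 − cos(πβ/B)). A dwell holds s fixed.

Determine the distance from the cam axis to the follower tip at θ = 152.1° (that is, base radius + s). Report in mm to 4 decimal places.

seg 1 [0°–71.9°] uniform, h=12: full span → s += 12 → s = 12.0000
seg 2 [71.9°–139.3°] uniform, h=21: full span → s += 21 → s = 33.0000
seg 3 [139.3°–178.7°] uniform, h=15: θ=152.1° here. β=12.8, B=39.4. 15·12.8/39.4 = 4.8731 → s = 37.8731
radial distance = base radius + s = 20 + 37.8731 = 57.8731

57.8731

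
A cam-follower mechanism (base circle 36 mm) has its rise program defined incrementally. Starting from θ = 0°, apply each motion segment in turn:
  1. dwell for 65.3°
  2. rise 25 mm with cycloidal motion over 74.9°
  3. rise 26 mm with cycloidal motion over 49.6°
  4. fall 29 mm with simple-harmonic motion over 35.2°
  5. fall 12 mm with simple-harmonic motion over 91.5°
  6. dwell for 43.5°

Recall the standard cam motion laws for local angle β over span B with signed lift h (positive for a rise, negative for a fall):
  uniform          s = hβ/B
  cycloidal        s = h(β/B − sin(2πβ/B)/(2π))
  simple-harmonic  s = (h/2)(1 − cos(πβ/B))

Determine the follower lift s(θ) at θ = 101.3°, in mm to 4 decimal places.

seg 1 [0°–65.3°] dwell: s stays 0.0000
seg 2 [65.3°–140.2°] cycloidal, h=25: θ=101.3° here. β=36, B=74.9. 25·(0.4806 − sin(2π·0.4806)/(2π)) = 11.5332 → s = 11.5332

11.5332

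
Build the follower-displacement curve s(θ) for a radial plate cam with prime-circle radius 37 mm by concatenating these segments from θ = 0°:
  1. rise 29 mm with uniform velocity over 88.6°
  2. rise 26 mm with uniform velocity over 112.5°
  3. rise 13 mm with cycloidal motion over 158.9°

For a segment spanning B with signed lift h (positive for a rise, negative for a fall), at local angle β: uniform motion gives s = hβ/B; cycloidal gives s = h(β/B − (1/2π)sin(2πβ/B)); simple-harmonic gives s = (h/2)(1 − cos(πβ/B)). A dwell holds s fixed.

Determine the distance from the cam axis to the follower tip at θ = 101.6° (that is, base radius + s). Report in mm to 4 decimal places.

seg 1 [0°–88.6°] uniform, h=29: full span → s += 29 → s = 29.0000
seg 2 [88.6°–201.1°] uniform, h=26: θ=101.6° here. β=13, B=112.5. 26·13/112.5 = 3.0044 → s = 32.0044
radial distance = base radius + s = 37 + 32.0044 = 69.0044

69.0044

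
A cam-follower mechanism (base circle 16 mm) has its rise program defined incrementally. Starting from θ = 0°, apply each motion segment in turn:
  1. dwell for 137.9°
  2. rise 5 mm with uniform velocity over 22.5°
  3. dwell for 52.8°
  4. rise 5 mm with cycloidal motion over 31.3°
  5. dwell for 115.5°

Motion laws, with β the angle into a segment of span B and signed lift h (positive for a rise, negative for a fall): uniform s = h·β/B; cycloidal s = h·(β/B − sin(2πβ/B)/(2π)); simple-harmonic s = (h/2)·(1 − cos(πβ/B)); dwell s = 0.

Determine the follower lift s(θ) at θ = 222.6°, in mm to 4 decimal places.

seg 1 [0°–137.9°] dwell: s stays 0.0000
seg 2 [137.9°–160.4°] uniform, h=5: full span → s += 5 → s = 5.0000
seg 3 [160.4°–213.2°] dwell: s stays 5.0000
seg 4 [213.2°–244.5°] cycloidal, h=5: θ=222.6° here. β=9.4, B=31.3. 5·(0.3003 − sin(2π·0.3003)/(2π)) = 0.7453 → s = 5.7453

5.7453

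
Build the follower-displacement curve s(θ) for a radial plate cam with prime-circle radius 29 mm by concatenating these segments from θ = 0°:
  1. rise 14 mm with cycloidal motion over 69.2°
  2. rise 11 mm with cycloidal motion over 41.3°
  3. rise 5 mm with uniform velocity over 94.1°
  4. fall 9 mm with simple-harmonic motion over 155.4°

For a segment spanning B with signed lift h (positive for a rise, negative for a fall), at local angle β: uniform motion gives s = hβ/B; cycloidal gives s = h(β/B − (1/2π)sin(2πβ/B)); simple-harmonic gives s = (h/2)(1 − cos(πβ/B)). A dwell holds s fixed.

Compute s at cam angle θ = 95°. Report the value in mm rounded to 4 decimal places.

seg 1 [0°–69.2°] cycloidal, h=14: full span → s += 14 → s = 14.0000
seg 2 [69.2°–110.5°] cycloidal, h=11: θ=95° here. β=25.8, B=41.3. 11·(0.6247 − sin(2π·0.6247)/(2π)) = 8.1072 → s = 22.1072

22.1072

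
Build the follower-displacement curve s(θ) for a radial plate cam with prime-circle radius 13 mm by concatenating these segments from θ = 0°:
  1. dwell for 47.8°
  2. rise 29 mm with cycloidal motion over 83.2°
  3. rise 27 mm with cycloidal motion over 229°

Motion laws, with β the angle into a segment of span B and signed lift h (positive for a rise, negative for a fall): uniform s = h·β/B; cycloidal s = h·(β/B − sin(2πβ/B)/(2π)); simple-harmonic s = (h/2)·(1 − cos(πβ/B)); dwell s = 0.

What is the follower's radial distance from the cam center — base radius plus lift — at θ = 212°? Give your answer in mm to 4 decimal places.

seg 1 [0°–47.8°] dwell: s stays 0.0000
seg 2 [47.8°–131°] cycloidal, h=29: full span → s += 29 → s = 29.0000
seg 3 [131°–360°] cycloidal, h=27: θ=212° here. β=81, B=229. 27·(0.3537 − sin(2π·0.3537)/(2π)) = 6.1336 → s = 35.1336
radial distance = base radius + s = 13 + 35.1336 = 48.1336

48.1336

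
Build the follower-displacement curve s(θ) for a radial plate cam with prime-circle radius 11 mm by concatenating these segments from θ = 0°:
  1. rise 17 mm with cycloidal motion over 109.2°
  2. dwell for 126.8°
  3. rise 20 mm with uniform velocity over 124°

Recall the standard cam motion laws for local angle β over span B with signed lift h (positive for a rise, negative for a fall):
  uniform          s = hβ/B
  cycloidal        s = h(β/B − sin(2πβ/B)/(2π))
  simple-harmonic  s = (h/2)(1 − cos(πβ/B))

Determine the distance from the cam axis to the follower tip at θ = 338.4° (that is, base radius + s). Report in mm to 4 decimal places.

seg 1 [0°–109.2°] cycloidal, h=17: full span → s += 17 → s = 17.0000
seg 2 [109.2°–236°] dwell: s stays 17.0000
seg 3 [236°–360°] uniform, h=20: θ=338.4° here. β=102.4, B=124. 20·102.4/124 = 16.5161 → s = 33.5161
radial distance = base radius + s = 11 + 33.5161 = 44.5161

44.5161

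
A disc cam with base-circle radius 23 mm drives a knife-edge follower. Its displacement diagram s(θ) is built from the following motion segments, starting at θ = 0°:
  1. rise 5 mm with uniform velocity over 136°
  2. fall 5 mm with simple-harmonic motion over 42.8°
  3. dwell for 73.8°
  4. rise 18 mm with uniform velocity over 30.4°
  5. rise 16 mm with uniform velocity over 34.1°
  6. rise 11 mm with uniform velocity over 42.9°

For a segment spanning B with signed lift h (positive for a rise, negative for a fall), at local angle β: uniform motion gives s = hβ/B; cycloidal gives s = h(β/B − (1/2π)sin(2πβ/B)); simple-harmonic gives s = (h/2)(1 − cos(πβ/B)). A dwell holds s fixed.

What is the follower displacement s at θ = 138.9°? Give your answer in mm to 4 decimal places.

seg 1 [0°–136°] uniform, h=5: full span → s += 5 → s = 5.0000
seg 2 [136°–178.8°] simple-harmonic, h=-5: θ=138.9° here. β=2.9, B=42.8. -5/2·(1 − cos(π·0.0678)) = -0.0564 → s = 4.9436

4.9436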